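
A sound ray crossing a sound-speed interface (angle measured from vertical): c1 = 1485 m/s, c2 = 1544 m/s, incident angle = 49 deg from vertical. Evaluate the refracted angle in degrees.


sin(theta2) = (c2/c1)*sin(theta1) = (1544/1485)*sin(49 deg) = 0.78469
theta2 = arcsin(0.78469) = 51.69

51.69 deg


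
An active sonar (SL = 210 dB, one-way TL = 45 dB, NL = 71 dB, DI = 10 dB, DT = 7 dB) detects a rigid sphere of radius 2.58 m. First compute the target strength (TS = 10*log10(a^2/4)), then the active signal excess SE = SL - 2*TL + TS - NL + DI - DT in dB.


Step 1: TS = 10*log10(2.58^2/4) = 2.21 dB
Step 2: SE = SL - 2*TL + TS - NL + DI - DT = 210 - 2*45 + (2.21) - 71 + 10 - 7 = 54.21

54.21 dB


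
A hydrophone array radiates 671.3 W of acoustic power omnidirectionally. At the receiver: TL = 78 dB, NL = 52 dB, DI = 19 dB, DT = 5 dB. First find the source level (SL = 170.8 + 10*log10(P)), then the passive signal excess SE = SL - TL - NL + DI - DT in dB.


Step 1: SL = 170.8 + 10*log10(671.3) = 199.07 dB
Step 2: SE = SL - TL - NL + DI - DT = 199.07 - 78 - 52 + 19 - 5 = 83.07

83.07 dB


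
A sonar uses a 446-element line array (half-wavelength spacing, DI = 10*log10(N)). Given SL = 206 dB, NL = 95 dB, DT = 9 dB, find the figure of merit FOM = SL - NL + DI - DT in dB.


Step 1: DI = 10*log10(446) = 26.49 dB
Step 2: FOM = SL - NL + DI - DT = 206 - 95 + 26.49 - 9 = 128.49

128.49 dB


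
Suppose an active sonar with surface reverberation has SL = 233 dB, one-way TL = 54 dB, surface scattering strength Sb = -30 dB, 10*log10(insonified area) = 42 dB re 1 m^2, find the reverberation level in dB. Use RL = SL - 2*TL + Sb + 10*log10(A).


RL = SL - 2*TL + Sb + 10*log10(A) = 233 - 2*54 + (-30) + 42 = 137

137 dB


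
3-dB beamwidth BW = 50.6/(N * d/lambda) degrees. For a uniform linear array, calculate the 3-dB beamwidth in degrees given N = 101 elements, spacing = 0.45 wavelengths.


BW = 50.6 / (101 * 0.45) = 50.6 / 45.45 = 1.11

1.11 deg


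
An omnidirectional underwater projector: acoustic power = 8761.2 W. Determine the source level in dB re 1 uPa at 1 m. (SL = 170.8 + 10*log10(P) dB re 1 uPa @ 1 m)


SL = 170.8 + 10*log10(8761.2) = 170.8 + 39.43 = 210.23

210.23 dB


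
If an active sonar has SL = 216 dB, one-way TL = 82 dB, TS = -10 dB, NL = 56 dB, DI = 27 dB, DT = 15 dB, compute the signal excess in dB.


SE = SL - 2*TL + TS - NL + DI - DT = 216 - 2*82 + (-10) - 56 + 27 - 15 = -2

-2 dB


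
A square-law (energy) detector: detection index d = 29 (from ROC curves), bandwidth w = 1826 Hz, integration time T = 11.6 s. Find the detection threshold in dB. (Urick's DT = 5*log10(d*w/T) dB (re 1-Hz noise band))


18.3 dB


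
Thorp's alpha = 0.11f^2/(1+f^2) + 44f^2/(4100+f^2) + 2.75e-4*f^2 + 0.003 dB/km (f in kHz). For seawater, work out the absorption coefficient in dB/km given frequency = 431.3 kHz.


94.32 dB/km


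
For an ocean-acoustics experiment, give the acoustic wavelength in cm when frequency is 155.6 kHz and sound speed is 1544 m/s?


lambda = c/f = 1544 / 155600 = 0.0099 m = 0.99 cm

0.99 cm


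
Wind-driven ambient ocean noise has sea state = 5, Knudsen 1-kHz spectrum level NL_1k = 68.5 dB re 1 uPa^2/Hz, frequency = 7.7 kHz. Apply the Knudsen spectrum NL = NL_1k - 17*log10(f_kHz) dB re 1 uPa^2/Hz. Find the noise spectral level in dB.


NL = NL_1k - 17*log10(f_kHz) = 68.5 - 17*log10(7.7) = 68.5 - (15.07) = 53.43

53.43 dB


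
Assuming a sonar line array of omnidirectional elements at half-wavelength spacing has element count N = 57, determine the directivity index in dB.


17.56 dB


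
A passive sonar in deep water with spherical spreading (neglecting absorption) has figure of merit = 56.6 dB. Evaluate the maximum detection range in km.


0.68 km


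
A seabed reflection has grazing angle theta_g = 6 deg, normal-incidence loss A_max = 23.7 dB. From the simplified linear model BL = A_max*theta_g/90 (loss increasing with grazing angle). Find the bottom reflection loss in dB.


1.58 dB


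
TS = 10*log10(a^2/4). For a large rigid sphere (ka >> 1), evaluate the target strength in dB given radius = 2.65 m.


TS = 10*log10(2.65^2 / 4) = 10*log10(1.755625) = 2.44

2.44 dB


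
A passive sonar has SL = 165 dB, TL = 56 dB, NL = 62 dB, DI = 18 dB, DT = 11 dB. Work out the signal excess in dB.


54 dB


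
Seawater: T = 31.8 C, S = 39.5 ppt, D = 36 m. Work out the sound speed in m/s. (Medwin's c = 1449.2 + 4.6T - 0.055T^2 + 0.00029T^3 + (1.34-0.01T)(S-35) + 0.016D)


c = 1449.2 + 4.6*31.8 - 0.055*31.8^2 + 0.00029*31.8^3 + (1.34 - 0.01*31.8)*(39.5 - 35) + 0.016*36 = 1554.36

1554.36 m/s


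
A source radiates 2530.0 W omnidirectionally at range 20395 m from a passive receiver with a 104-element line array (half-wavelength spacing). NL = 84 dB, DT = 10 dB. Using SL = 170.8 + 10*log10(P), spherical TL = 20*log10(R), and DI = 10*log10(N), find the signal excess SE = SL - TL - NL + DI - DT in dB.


Step 1: SL = 170.8 + 10*log10(2530.0) = 204.83 dB
Step 2: TL = 20*log10(20395) = 86.19 dB
Step 3: DI = 10*log10(104) = 20.17 dB
Step 4: SE = SL - TL - NL + DI - DT = 204.83 - 86.19 - 84 + 20.17 - 10 = 44.81

44.81 dB


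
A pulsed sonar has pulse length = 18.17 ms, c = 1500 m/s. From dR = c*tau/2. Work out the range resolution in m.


dR = c*tau/2 = 1500 * 18.17e-3 / 2 = 13.6275

13.6275 m


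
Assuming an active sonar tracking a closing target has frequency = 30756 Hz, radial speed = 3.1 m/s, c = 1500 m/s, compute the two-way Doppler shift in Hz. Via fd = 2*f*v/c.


fd = 2*f*v/c = 2 * 30756 * 3.1 / 1500 = 127.12

127.12 Hz


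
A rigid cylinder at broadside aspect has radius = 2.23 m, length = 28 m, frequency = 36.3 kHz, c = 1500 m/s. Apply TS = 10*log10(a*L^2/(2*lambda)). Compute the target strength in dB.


lambda = 1500/36300 = 0.04132 m
TS = 10*log10(2.23*28^2/(2*0.04132)) = 43.25

43.25 dB


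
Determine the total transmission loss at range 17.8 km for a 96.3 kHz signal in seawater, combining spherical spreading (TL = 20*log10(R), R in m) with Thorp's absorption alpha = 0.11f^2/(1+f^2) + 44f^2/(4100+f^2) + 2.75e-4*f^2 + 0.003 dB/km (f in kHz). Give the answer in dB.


Step 1 (Thorp): alpha = 0.11*9273.69/(1+9273.69) + 44*9273.69/(4100+9273.69) + 2.75e-4*9273.69 + 0.003 = 33.1741 dB/km
Step 2: TL_spread = 20*log10(17800) = 85.01 dB
Step 3: TL_abs = alpha*R = 33.1741 * 17.8 = 590.5 dB
Step 4: TL_total = 85.01 + 590.5 = 675.51

675.51 dB


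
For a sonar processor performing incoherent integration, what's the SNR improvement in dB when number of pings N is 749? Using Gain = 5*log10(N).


Gain = 5*log10(749) = 14.37

14.37 dB


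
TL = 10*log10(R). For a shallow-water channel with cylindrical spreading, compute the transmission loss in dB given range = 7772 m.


TL = 10*log10(7772) = 38.91

38.91 dB


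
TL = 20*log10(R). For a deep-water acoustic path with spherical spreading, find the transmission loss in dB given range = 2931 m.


TL = 20*log10(2931) = 69.34

69.34 dB


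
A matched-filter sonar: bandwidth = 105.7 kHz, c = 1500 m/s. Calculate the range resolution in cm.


dR = c/(2*BW) = 1500 / (2 * 105.7e3) = 0.0071 m = 0.71 cm

0.71 cm


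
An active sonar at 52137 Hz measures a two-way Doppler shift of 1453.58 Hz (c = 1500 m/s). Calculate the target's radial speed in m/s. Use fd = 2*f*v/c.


20.91 m/s


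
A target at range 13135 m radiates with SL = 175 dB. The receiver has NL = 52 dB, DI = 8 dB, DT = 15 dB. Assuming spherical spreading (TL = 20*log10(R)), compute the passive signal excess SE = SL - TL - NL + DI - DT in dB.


Step 1: TL = 20*log10(13135) = 82.37 dB
Step 2: SE = 175 - 82.37 - 52 + 8 - 15 = 33.63

33.63 dB


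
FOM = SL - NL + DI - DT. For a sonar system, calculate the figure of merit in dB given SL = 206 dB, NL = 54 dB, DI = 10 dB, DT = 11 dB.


151 dB


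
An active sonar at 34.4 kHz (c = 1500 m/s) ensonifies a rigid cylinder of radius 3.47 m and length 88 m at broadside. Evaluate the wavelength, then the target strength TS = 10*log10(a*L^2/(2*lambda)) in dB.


Step 1: lambda = c/f = 1500/34400 = 0.0436 m
Step 2: TS = 10*log10(a*L^2/(2*lambda)) = 10*log10(3.47*88^2/(2*0.0436)) = 54.89

54.89 dB


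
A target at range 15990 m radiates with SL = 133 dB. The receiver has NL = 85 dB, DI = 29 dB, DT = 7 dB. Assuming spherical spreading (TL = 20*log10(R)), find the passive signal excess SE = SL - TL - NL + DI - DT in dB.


Step 1: TL = 20*log10(15990) = 84.08 dB
Step 2: SE = 133 - 84.08 - 85 + 29 - 7 = -14.08

-14.08 dB


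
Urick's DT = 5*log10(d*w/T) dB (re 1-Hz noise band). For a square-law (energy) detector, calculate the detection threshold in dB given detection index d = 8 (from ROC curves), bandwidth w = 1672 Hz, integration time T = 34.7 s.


12.93 dB


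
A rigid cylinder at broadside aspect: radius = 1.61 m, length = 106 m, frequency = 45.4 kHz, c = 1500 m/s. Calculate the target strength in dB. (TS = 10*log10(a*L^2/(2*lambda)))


lambda = 1500/45400 = 0.03304 m
TS = 10*log10(1.61*106^2/(2*0.03304)) = 54.37

54.37 dB


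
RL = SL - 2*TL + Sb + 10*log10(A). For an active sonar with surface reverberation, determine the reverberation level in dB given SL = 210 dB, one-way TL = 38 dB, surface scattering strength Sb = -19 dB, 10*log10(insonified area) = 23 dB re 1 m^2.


RL = SL - 2*TL + Sb + 10*log10(A) = 210 - 2*38 + (-19) + 23 = 138

138 dB


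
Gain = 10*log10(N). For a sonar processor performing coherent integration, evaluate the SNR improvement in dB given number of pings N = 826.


29.17 dB


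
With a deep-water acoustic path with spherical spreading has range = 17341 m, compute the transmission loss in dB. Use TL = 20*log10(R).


TL = 20*log10(17341) = 84.78

84.78 dB


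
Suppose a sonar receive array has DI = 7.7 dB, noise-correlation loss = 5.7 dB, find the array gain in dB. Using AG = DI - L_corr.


AG = DI - L_corr = 7.7 - 5.7 = 2.0

2.0 dB


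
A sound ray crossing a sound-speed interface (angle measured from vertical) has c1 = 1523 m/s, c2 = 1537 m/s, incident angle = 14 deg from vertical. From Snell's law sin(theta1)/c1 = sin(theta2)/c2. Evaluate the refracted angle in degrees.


sin(theta2) = (c2/c1)*sin(theta1) = (1537/1523)*sin(14 deg) = 0.24415
theta2 = arcsin(0.24415) = 14.13

14.13 deg


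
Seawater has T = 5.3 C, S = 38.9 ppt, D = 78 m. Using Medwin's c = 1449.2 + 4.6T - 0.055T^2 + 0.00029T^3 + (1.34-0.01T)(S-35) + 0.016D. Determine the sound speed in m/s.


c = 1449.2 + 4.6*5.3 - 0.055*5.3^2 + 0.00029*5.3^3 + (1.34 - 0.01*5.3)*(38.9 - 35) + 0.016*78 = 1478.35

1478.35 m/s


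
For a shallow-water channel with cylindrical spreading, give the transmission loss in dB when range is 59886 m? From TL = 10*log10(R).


TL = 10*log10(59886) = 47.77

47.77 dB


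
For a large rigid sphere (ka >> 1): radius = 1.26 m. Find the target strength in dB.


-4.01 dB


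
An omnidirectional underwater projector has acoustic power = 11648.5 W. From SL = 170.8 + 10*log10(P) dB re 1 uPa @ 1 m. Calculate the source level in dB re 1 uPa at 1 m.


SL = 170.8 + 10*log10(11648.5) = 170.8 + 40.66 = 211.46

211.46 dB


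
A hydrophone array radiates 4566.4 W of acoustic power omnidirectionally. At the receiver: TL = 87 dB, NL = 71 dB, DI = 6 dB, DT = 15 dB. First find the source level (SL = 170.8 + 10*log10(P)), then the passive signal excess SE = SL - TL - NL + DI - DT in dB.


Step 1: SL = 170.8 + 10*log10(4566.4) = 207.4 dB
Step 2: SE = SL - TL - NL + DI - DT = 207.4 - 87 - 71 + 6 - 15 = 40.4

40.4 dB


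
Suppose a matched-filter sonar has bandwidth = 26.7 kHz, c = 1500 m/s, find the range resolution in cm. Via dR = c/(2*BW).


dR = c/(2*BW) = 1500 / (2 * 26.7e3) = 0.0281 m = 2.81 cm

2.81 cm


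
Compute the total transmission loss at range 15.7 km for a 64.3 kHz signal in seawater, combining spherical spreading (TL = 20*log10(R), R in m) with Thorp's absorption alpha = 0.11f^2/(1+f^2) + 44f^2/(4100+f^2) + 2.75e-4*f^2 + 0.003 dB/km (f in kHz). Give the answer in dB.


450.39 dB


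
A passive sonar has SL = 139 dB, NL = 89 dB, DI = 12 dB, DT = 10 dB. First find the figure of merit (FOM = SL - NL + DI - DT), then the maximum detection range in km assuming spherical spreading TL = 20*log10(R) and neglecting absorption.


Step 1: FOM = SL - NL + DI - DT = 139 - 89 + 12 - 10 = 52 dB
Step 2: at max range FOM = TL = 20*log10(R), so R = 10^(52/20) = 398.11 m = 0.4 km

0.4 km


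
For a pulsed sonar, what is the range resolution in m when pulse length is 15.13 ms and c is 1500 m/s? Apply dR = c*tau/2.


11.3475 m


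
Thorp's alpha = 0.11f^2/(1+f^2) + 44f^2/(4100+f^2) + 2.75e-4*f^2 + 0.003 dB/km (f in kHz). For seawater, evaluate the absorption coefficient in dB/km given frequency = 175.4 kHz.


47.399 dB/km


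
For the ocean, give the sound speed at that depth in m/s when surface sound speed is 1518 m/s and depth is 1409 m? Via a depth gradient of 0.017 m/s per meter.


c = 1518 + 0.017 * 1409 = 1541.953

1541.953 m/s


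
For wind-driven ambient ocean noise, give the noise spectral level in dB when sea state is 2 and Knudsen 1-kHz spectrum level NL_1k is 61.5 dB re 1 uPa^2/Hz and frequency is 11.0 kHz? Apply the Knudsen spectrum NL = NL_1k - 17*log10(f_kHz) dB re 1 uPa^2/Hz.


43.8 dB


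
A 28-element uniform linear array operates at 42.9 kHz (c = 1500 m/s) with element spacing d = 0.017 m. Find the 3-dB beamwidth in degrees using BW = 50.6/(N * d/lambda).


Step 1: lambda = 1500/42900 = 0.03497 m
Step 2: d/lambda = 0.017/0.03497 = 0.4861
Step 3: BW = 50.6/(N * d/lambda) = 50.6/(28 * 0.4861) = 3.72

3.72 deg


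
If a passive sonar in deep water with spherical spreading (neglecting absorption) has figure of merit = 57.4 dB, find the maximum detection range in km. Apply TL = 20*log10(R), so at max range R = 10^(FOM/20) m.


At max range FOM = TL, so 20*log10(R) = 57.4
R = 10^(57.4/20) = 741.31 m = 0.74 km

0.74 km


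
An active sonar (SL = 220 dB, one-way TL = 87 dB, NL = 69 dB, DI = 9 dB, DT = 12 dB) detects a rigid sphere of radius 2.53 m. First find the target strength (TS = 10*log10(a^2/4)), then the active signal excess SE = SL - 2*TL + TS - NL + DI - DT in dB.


Step 1: TS = 10*log10(2.53^2/4) = 2.04 dB
Step 2: SE = SL - 2*TL + TS - NL + DI - DT = 220 - 2*87 + (2.04) - 69 + 9 - 12 = -23.96

-23.96 dB


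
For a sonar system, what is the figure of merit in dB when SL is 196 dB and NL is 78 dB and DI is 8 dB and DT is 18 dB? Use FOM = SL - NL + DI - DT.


FOM = SL - NL + DI - DT = 196 - 78 + 8 - 18 = 108

108 dB


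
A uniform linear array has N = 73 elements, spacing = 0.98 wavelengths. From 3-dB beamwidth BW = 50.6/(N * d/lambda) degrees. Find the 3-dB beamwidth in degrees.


BW = 50.6 / (73 * 0.98) = 50.6 / 71.54 = 0.71

0.71 deg


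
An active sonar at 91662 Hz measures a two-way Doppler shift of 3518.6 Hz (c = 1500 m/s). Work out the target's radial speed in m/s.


From fd = 2*f*v/c, v = c*fd/(2*f) = 1500 * 3518.6 / (2*91662) = 28.79

28.79 m/s


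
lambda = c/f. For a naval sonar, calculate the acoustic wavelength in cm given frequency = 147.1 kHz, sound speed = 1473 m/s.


lambda = c/f = 1473 / 147100 = 0.01 m = 1.0 cm

1.0 cm


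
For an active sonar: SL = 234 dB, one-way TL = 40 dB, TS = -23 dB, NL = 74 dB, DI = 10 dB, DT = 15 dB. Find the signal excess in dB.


SE = SL - 2*TL + TS - NL + DI - DT = 234 - 2*40 + (-23) - 74 + 10 - 15 = 52

52 dB


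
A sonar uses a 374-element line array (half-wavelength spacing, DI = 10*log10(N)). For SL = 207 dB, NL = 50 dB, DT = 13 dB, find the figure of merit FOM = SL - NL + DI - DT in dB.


169.73 dB


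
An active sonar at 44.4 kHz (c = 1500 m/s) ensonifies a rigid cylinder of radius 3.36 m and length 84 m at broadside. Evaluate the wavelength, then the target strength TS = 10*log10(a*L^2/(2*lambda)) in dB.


Step 1: lambda = c/f = 1500/44400 = 0.03378 m
Step 2: TS = 10*log10(a*L^2/(2*lambda)) = 10*log10(3.36*84^2/(2*0.03378)) = 55.45

55.45 dB


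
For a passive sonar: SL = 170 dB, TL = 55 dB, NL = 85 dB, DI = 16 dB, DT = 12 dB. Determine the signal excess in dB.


SE = SL - TL - NL + DI - DT = 170 - 55 - 85 + 16 - 12 = 34

34 dB


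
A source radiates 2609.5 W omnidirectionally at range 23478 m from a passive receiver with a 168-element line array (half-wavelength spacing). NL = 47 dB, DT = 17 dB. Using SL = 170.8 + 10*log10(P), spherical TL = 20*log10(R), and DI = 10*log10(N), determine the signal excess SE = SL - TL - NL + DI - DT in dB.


Step 1: SL = 170.8 + 10*log10(2609.5) = 204.97 dB
Step 2: TL = 20*log10(23478) = 87.41 dB
Step 3: DI = 10*log10(168) = 22.25 dB
Step 4: SE = SL - TL - NL + DI - DT = 204.97 - 87.41 - 47 + 22.25 - 17 = 75.81

75.81 dB


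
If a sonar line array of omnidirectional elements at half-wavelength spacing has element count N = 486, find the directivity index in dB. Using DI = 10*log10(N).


26.87 dB


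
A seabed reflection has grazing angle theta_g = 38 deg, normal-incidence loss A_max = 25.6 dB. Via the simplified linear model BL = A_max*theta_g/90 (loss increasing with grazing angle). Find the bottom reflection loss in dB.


BL = A_max * theta_g / 90 = 25.6 * 38 / 90 = 10.81

10.81 dB


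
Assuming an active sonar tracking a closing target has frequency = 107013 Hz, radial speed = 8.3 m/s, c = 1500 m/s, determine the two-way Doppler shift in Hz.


fd = 2*f*v/c = 2 * 107013 * 8.3 / 1500 = 1184.28

1184.28 Hz


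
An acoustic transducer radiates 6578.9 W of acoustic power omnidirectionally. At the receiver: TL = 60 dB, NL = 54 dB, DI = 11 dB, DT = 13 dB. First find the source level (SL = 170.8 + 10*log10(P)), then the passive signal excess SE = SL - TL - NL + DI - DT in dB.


Step 1: SL = 170.8 + 10*log10(6578.9) = 208.98 dB
Step 2: SE = SL - TL - NL + DI - DT = 208.98 - 60 - 54 + 11 - 13 = 92.98

92.98 dB


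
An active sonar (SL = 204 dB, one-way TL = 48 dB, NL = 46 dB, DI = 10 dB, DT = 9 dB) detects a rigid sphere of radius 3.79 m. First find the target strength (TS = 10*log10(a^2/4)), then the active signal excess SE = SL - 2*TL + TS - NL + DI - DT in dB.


Step 1: TS = 10*log10(3.79^2/4) = 5.55 dB
Step 2: SE = SL - 2*TL + TS - NL + DI - DT = 204 - 2*48 + (5.55) - 46 + 10 - 9 = 68.55

68.55 dB


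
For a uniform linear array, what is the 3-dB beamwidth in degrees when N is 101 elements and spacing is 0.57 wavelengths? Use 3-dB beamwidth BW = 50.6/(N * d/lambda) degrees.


BW = 50.6 / (101 * 0.57) = 50.6 / 57.57 = 0.88

0.88 deg


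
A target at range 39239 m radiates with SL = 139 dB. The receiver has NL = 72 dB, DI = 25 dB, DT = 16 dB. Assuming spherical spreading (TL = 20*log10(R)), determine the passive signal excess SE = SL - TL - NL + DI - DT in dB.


-15.87 dB


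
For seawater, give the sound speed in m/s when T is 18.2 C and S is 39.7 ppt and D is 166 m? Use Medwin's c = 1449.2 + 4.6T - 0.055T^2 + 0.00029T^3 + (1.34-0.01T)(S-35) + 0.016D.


1524.55 m/s


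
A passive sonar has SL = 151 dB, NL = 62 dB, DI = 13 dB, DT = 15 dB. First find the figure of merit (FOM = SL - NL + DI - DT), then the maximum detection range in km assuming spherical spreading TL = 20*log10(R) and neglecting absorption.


Step 1: FOM = SL - NL + DI - DT = 151 - 62 + 13 - 15 = 87 dB
Step 2: at max range FOM = TL = 20*log10(R), so R = 10^(87/20) = 22387.21 m = 22.39 km

22.39 km


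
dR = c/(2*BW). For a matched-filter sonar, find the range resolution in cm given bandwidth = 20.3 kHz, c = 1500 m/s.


dR = c/(2*BW) = 1500 / (2 * 20.3e3) = 0.0369 m = 3.69 cm

3.69 cm


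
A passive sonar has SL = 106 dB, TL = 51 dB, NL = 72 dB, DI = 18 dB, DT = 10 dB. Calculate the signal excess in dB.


-9 dB


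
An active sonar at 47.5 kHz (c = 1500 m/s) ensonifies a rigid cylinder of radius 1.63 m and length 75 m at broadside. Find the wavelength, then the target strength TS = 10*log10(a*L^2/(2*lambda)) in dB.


Step 1: lambda = c/f = 1500/47500 = 0.03158 m
Step 2: TS = 10*log10(a*L^2/(2*lambda)) = 10*log10(1.63*75^2/(2*0.03158)) = 51.62

51.62 dB


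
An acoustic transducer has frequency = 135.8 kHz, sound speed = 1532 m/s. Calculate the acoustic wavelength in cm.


1.13 cm


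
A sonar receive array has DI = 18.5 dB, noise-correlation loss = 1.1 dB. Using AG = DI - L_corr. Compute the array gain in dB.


AG = DI - L_corr = 18.5 - 1.1 = 17.4

17.4 dB


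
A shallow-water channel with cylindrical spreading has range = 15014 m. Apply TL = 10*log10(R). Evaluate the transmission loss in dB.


TL = 10*log10(15014) = 41.76

41.76 dB


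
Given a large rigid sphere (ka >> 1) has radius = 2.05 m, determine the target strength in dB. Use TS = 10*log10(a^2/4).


0.21 dB


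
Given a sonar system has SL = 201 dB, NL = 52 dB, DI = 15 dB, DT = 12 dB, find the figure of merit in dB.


FOM = SL - NL + DI - DT = 201 - 52 + 15 - 12 = 152

152 dB


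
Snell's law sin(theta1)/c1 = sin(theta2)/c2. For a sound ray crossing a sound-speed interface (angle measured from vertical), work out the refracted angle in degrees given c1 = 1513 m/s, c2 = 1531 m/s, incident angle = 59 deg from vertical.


60.15 deg


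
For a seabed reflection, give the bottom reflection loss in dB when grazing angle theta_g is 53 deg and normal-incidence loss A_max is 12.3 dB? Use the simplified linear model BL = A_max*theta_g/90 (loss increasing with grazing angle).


BL = A_max * theta_g / 90 = 12.3 * 53 / 90 = 7.24

7.24 dB


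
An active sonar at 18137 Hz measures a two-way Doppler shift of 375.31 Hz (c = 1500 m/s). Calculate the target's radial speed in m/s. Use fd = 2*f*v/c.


15.52 m/s


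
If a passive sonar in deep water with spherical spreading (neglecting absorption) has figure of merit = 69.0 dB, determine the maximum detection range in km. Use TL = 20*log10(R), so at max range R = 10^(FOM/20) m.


At max range FOM = TL, so 20*log10(R) = 69.0
R = 10^(69.0/20) = 2818.38 m = 2.82 km

2.82 km


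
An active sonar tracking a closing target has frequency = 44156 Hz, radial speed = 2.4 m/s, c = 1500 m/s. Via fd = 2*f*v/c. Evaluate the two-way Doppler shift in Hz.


141.3 Hz


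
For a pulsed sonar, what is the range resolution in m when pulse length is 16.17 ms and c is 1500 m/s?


12.1275 m


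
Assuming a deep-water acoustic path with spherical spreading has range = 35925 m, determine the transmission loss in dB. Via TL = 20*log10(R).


TL = 20*log10(35925) = 91.11

91.11 dB


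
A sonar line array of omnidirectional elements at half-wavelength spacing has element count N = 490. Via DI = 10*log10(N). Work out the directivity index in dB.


DI = 10*log10(490) = 26.9

26.9 dB


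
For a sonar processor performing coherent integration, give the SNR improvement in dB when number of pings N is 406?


Gain = 10*log10(406) = 26.09

26.09 dB


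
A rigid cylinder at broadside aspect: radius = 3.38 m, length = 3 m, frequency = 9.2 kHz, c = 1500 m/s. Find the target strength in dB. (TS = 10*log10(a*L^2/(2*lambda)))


19.7 dB


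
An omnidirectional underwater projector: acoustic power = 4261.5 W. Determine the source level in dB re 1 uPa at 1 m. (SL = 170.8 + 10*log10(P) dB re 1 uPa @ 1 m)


207.1 dB


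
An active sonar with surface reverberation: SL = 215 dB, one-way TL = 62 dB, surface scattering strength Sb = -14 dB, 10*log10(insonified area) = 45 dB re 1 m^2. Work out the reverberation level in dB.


122 dB


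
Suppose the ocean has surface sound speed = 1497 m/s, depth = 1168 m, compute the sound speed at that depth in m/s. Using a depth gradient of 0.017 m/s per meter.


c = 1497 + 0.017 * 1168 = 1516.856

1516.856 m/s


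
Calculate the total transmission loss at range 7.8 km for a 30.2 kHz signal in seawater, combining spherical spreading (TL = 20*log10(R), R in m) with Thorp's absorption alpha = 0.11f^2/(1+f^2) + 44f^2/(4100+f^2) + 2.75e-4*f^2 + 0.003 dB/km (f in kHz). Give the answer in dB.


143.13 dB


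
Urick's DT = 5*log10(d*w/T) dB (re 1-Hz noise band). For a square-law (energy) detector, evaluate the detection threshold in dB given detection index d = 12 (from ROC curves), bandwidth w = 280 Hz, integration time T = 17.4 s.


DT = 5*log10(d*w/T) = 5*log10(12 * 280 / 17.4) = 5*log10(193.1) = 11.43

11.43 dB


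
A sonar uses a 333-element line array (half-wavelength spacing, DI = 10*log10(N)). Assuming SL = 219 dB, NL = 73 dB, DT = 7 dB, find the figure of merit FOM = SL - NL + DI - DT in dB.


164.22 dB


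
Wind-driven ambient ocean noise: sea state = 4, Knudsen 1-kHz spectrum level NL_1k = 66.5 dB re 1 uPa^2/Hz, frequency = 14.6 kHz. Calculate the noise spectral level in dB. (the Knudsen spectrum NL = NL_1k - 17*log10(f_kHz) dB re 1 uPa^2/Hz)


NL = NL_1k - 17*log10(f_kHz) = 66.5 - 17*log10(14.6) = 66.5 - (19.79) = 46.71

46.71 dB


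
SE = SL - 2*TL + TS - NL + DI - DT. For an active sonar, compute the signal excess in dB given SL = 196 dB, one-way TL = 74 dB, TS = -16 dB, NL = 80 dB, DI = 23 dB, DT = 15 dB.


SE = SL - 2*TL + TS - NL + DI - DT = 196 - 2*74 + (-16) - 80 + 23 - 15 = -40

-40 dB


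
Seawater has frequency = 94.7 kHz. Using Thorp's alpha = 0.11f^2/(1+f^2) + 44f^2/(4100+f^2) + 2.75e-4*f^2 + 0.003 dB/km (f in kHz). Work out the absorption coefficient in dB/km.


32.775 dB/km


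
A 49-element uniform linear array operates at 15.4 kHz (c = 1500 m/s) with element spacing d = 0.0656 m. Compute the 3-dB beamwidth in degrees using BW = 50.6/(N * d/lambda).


Step 1: lambda = 1500/15400 = 0.0974 m
Step 2: d/lambda = 0.0656/0.0974 = 0.6735
Step 3: BW = 50.6/(N * d/lambda) = 50.6/(49 * 0.6735) = 1.53

1.53 deg


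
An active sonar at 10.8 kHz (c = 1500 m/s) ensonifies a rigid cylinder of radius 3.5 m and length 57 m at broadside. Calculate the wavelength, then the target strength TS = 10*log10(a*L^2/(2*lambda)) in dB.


Step 1: lambda = c/f = 1500/10800 = 0.13889 m
Step 2: TS = 10*log10(a*L^2/(2*lambda)) = 10*log10(3.5*57^2/(2*0.13889)) = 46.12

46.12 dB


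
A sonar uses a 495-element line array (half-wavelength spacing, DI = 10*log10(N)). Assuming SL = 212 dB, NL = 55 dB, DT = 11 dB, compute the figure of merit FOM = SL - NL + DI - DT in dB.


172.95 dB


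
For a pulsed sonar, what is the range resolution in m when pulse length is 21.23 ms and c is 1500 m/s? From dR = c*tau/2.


dR = c*tau/2 = 1500 * 21.23e-3 / 2 = 15.9225

15.9225 m


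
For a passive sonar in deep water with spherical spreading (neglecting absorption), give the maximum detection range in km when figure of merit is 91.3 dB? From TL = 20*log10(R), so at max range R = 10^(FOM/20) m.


At max range FOM = TL, so 20*log10(R) = 91.3
R = 10^(91.3/20) = 36728.23 m = 36.73 km

36.73 km


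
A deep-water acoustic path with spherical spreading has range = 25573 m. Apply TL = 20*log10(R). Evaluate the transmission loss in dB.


TL = 20*log10(25573) = 88.16

88.16 dB


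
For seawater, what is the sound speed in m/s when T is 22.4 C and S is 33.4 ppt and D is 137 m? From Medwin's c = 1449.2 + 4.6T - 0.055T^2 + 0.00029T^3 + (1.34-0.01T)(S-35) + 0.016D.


c = 1449.2 + 4.6*22.4 - 0.055*22.4^2 + 0.00029*22.4^3 + (1.34 - 0.01*22.4)*(33.4 - 35) + 0.016*137 = 1528.31

1528.31 m/s


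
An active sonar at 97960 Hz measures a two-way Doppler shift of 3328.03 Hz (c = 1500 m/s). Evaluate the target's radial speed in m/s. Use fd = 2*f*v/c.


From fd = 2*f*v/c, v = c*fd/(2*f) = 1500 * 3328.03 / (2*97960) = 25.48

25.48 m/s


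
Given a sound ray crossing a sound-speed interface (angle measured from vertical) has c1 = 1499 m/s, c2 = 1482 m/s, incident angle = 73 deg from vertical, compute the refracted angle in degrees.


sin(theta2) = (c2/c1)*sin(theta1) = (1482/1499)*sin(73 deg) = 0.94546
theta2 = arcsin(0.94546) = 70.99

70.99 deg


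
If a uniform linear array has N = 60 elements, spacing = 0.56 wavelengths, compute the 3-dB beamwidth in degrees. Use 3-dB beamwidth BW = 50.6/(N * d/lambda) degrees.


1.51 deg


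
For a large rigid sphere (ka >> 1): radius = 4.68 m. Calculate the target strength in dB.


TS = 10*log10(4.68^2 / 4) = 10*log10(5.4756) = 7.38

7.38 dB


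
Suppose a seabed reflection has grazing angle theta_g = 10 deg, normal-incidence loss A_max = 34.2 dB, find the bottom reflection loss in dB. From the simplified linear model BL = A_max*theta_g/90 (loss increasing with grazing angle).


BL = A_max * theta_g / 90 = 34.2 * 10 / 90 = 3.8

3.8 dB


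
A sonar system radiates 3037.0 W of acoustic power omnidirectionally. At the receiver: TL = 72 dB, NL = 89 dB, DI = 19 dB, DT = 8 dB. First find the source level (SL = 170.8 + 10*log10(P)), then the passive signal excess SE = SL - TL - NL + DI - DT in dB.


Step 1: SL = 170.8 + 10*log10(3037.0) = 205.62 dB
Step 2: SE = SL - TL - NL + DI - DT = 205.62 - 72 - 89 + 19 - 8 = 55.62

55.62 dB


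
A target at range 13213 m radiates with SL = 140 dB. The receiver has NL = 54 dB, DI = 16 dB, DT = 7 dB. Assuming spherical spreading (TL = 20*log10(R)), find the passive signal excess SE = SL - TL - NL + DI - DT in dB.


Step 1: TL = 20*log10(13213) = 82.42 dB
Step 2: SE = 140 - 82.42 - 54 + 16 - 7 = 12.58

12.58 dB


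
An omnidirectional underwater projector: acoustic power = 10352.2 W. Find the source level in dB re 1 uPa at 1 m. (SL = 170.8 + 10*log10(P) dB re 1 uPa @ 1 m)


210.95 dB


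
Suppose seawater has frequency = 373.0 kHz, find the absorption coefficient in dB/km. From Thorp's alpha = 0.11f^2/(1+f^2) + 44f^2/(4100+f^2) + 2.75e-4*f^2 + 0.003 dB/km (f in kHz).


f^2 = 139129.0
alpha = 0.11*139129.0/(1+139129.0) + 44*139129.0/(4100+139129.0) + 2.75e-4*139129.0 + 0.003 = 81.114

81.114 dB/km


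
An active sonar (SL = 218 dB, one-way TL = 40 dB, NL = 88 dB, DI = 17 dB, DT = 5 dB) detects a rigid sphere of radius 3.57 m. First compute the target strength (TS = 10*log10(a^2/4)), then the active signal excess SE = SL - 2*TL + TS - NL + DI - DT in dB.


Step 1: TS = 10*log10(3.57^2/4) = 5.03 dB
Step 2: SE = SL - 2*TL + TS - NL + DI - DT = 218 - 2*40 + (5.03) - 88 + 17 - 5 = 67.03

67.03 dB


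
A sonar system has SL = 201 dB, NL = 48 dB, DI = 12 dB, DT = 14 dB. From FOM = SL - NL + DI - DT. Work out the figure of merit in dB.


FOM = SL - NL + DI - DT = 201 - 48 + 12 - 14 = 151

151 dB


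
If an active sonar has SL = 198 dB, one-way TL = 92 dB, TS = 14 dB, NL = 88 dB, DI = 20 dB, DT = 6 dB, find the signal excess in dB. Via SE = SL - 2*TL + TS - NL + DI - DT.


SE = SL - 2*TL + TS - NL + DI - DT = 198 - 2*92 + (14) - 88 + 20 - 6 = -46

-46 dB


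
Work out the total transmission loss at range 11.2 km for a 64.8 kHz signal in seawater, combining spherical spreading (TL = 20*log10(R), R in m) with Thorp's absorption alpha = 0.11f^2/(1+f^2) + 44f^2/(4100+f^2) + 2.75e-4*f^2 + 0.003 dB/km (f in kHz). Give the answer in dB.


Step 1 (Thorp): alpha = 0.11*4199.04/(1+4199.04) + 44*4199.04/(4100+4199.04) + 2.75e-4*4199.04 + 0.003 = 23.5303 dB/km
Step 2: TL_spread = 20*log10(11200) = 80.98 dB
Step 3: TL_abs = alpha*R = 23.5303 * 11.2 = 263.54 dB
Step 4: TL_total = 80.98 + 263.54 = 344.52

344.52 dB


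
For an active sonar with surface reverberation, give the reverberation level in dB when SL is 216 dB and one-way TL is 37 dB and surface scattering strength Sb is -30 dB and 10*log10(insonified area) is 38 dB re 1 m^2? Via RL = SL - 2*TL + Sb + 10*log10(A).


RL = SL - 2*TL + Sb + 10*log10(A) = 216 - 2*37 + (-30) + 38 = 150

150 dB


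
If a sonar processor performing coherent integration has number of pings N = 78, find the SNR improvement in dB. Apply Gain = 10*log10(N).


18.92 dB


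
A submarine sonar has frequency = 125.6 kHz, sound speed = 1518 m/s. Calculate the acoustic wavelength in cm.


lambda = c/f = 1518 / 125600 = 0.0121 m = 1.21 cm

1.21 cm


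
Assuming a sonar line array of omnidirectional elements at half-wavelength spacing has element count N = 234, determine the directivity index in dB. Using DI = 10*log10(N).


23.69 dB


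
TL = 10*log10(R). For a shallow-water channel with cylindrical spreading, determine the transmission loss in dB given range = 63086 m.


TL = 10*log10(63086) = 48.0

48.0 dB


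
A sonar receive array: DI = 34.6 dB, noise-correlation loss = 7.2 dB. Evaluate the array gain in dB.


27.4 dB


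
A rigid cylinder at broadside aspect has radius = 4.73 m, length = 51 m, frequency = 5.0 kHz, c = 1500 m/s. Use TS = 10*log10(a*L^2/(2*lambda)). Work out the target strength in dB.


lambda = 1500/5000 = 0.3 m
TS = 10*log10(4.73*51^2/(2*0.3)) = 43.12

43.12 dB


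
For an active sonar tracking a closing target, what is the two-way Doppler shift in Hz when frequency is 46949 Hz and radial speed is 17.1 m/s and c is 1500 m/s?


1070.44 Hz


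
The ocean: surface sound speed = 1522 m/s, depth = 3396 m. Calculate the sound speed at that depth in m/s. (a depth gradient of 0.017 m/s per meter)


c = 1522 + 0.017 * 3396 = 1579.732

1579.732 m/s


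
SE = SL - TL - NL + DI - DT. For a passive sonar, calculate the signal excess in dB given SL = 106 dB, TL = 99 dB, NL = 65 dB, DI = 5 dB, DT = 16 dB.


SE = SL - TL - NL + DI - DT = 106 - 99 - 65 + 5 - 16 = -69

-69 dB


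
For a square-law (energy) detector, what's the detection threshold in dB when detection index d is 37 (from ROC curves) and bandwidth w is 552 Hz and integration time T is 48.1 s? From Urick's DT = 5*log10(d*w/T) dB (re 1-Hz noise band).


13.14 dB


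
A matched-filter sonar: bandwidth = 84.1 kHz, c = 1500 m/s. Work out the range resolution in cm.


dR = c/(2*BW) = 1500 / (2 * 84.1e3) = 0.0089 m = 0.89 cm

0.89 cm


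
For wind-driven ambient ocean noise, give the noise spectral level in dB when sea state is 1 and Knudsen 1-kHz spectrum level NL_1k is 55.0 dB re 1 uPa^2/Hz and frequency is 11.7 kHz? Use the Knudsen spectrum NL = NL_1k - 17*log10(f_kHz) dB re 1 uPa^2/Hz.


NL = NL_1k - 17*log10(f_kHz) = 55.0 - 17*log10(11.7) = 55.0 - (18.16) = 36.84

36.84 dB


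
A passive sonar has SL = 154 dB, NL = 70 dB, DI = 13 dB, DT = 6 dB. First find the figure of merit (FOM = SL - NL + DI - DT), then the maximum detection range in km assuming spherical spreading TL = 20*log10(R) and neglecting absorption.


Step 1: FOM = SL - NL + DI - DT = 154 - 70 + 13 - 6 = 91 dB
Step 2: at max range FOM = TL = 20*log10(R), so R = 10^(91/20) = 35481.34 m = 35.48 km

35.48 km


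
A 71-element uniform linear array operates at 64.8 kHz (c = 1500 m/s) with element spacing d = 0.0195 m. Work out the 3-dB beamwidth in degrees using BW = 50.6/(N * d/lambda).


0.85 deg


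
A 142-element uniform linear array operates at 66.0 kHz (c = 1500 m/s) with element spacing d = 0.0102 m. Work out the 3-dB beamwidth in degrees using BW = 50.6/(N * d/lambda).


Step 1: lambda = 1500/66000 = 0.02273 m
Step 2: d/lambda = 0.0102/0.02273 = 0.4487
Step 3: BW = 50.6/(N * d/lambda) = 50.6/(142 * 0.4487) = 0.79

0.79 deg


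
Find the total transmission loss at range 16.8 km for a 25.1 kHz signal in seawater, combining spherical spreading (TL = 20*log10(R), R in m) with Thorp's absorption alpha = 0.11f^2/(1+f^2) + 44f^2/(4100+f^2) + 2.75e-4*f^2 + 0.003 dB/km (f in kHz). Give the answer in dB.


187.77 dB


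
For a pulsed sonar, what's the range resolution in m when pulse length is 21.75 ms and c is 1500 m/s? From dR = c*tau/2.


dR = c*tau/2 = 1500 * 21.75e-3 / 2 = 16.3125

16.3125 m


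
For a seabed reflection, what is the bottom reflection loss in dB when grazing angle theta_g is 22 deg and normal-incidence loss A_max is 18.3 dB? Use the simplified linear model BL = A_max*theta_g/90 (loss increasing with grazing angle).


BL = A_max * theta_g / 90 = 18.3 * 22 / 90 = 4.47

4.47 dB


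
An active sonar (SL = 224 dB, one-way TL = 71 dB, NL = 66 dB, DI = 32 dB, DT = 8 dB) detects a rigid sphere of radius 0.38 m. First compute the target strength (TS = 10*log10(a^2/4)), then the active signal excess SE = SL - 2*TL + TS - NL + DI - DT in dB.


Step 1: TS = 10*log10(0.38^2/4) = -14.42 dB
Step 2: SE = SL - 2*TL + TS - NL + DI - DT = 224 - 2*71 + (-14.42) - 66 + 32 - 8 = 25.58

25.58 dB


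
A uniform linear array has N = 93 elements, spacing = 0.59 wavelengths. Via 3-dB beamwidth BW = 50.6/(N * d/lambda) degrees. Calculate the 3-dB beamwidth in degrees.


BW = 50.6 / (93 * 0.59) = 50.6 / 54.87 = 0.92

0.92 deg


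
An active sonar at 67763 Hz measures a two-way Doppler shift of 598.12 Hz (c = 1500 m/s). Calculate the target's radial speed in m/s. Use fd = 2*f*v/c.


From fd = 2*f*v/c, v = c*fd/(2*f) = 1500 * 598.12 / (2*67763) = 6.62

6.62 m/s


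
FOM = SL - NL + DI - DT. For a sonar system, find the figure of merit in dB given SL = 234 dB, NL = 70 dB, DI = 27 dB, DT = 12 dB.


179 dB


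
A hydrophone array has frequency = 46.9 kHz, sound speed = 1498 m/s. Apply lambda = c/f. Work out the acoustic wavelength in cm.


lambda = c/f = 1498 / 46900 = 0.0319 m = 3.19 cm

3.19 cm


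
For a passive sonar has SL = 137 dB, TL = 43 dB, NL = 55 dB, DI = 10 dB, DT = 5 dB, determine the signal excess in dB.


44 dB


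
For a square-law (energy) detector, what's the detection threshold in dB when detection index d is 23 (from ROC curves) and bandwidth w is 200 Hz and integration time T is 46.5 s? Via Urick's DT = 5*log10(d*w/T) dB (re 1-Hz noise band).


9.98 dB


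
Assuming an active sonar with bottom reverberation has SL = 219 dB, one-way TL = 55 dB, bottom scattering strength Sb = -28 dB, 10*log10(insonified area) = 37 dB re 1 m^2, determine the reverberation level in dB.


RL = SL - 2*TL + Sb + 10*log10(A) = 219 - 2*55 + (-28) + 37 = 118

118 dB


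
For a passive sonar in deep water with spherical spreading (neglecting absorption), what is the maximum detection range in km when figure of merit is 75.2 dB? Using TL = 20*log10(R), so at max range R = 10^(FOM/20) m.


At max range FOM = TL, so 20*log10(R) = 75.2
R = 10^(75.2/20) = 5754.4 m = 5.75 km

5.75 km


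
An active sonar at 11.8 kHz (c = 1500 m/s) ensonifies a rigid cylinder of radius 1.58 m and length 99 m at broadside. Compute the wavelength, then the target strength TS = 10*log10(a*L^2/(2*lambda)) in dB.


Step 1: lambda = c/f = 1500/11800 = 0.12712 m
Step 2: TS = 10*log10(a*L^2/(2*lambda)) = 10*log10(1.58*99^2/(2*0.12712)) = 47.85

47.85 dB


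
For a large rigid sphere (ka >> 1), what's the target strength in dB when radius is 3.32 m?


TS = 10*log10(3.32^2 / 4) = 10*log10(2.7556) = 4.4

4.4 dB


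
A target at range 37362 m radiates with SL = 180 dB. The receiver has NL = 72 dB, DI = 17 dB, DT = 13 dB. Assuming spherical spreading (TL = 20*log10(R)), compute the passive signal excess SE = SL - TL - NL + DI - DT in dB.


Step 1: TL = 20*log10(37362) = 91.45 dB
Step 2: SE = 180 - 91.45 - 72 + 17 - 13 = 20.55

20.55 dB


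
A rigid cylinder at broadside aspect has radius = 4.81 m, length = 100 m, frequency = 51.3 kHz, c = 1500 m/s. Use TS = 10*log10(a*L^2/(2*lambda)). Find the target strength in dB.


lambda = 1500/51300 = 0.02924 m
TS = 10*log10(4.81*100^2/(2*0.02924)) = 59.15

59.15 dB


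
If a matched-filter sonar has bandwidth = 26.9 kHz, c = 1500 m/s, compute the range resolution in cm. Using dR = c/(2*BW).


dR = c/(2*BW) = 1500 / (2 * 26.9e3) = 0.0279 m = 2.79 cm

2.79 cm


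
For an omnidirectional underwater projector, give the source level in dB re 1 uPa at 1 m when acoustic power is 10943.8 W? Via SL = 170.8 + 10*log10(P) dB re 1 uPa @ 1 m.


211.19 dB


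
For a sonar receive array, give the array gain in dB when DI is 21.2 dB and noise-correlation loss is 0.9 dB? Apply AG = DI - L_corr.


20.3 dB


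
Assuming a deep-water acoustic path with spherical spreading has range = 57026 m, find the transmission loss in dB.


95.12 dB
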